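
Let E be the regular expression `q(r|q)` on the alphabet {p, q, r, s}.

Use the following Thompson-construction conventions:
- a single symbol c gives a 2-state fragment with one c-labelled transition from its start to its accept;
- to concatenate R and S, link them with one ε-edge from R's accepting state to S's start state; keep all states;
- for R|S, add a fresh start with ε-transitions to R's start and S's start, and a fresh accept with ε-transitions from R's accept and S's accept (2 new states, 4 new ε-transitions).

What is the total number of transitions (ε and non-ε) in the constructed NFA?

8

Bottom-up over the parse tree:
Each of the 3 symbol leaves contributes 1 transition (1 symbol, 0 ε).
  r|q = 6 transitions (2 symbol, 4 ε)
  q(r|q) = 8 transitions (3 symbol, 5 ε)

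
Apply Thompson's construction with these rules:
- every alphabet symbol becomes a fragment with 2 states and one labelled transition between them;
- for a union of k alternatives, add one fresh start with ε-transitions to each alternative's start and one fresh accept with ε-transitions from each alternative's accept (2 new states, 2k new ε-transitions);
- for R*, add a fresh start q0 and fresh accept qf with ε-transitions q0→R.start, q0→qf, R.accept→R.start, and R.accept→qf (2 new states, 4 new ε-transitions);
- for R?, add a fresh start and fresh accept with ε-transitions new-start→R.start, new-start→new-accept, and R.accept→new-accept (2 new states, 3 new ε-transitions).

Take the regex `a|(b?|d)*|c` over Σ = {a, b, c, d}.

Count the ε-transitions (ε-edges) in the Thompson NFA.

By structural recursion:
Each of the 4 symbol leaves contributes 0 ε-transitions.
  b? — 3 ε-transitions
  b?|d — 7 ε-transitions
  (b?|d)* — 11 ε-transitions
  a|(b?|d)*|c — 17 ε-transitions

17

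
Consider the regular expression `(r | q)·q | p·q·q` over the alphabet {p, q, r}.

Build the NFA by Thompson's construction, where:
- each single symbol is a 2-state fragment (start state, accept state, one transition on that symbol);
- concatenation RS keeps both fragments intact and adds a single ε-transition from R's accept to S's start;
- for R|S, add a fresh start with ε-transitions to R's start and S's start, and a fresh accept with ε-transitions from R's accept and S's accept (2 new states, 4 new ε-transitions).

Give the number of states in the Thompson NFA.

16

Bottom-up over the parse tree:
Each of the 6 symbol leaves contributes a 2-state fragment.
  r | q : 6 states
  (r | q)·q : 8 states
  p·q·q : 6 states
  (r | q)·q | p·q·q : 16 states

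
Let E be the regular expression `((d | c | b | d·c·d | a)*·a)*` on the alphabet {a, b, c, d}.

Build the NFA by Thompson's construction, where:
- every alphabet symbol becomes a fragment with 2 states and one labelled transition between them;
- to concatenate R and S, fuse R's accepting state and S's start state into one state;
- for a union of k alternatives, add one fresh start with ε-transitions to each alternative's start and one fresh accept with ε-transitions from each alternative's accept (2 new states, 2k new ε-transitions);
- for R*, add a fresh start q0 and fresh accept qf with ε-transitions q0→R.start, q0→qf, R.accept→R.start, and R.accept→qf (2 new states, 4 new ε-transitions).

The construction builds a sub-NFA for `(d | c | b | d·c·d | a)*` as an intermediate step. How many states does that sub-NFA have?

Fragment for `(d | c | b | d·c·d | a)*`:
Each of the 7 symbol leaves contributes a 2-state fragment.
  d·c·d : 4 states
  d | c | b | d·c·d | a : 14 states
  (d | c | b | d·c·d | a)* : 16 states

16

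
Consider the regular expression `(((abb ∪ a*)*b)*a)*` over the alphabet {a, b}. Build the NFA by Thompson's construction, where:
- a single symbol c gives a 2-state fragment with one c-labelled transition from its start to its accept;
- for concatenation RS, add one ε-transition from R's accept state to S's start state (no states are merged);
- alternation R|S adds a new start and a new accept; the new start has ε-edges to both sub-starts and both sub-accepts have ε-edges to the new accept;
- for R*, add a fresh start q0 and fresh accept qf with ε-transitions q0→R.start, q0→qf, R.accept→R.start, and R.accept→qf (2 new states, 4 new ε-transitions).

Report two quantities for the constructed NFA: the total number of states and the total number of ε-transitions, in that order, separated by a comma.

22, 24

Per subexpression:
Each of the 6 symbol leaves contributes 2 states and 0 ε-transitions.
  abb → 6 states, 2 ε-transitions
  a* → 4 states, 4 ε-transitions
  abb ∪ a* → 12 states, 10 ε-transitions
  (abb ∪ a*)* → 14 states, 14 ε-transitions
  (abb ∪ a*)*b → 16 states, 15 ε-transitions
  ((abb ∪ a*)*b)* → 18 states, 19 ε-transitions
  ((abb ∪ a*)*b)*a → 20 states, 20 ε-transitions
  (((abb ∪ a*)*b)*a)* → 22 states, 24 ε-transitions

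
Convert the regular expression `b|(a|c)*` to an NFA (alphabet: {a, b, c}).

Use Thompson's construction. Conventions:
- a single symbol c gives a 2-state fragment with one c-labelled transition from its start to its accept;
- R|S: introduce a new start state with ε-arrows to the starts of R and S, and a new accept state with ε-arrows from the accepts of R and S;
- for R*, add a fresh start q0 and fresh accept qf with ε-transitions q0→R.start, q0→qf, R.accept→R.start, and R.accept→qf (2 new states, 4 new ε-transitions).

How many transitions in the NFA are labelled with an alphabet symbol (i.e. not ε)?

3

Per subexpression:
Each of the 3 symbol leaves contributes exactly 1 symbol transition.
  a|c : 2 symbol transitions
  (a|c)* : 2 symbol transitions
  b|(a|c)* : 3 symbol transitions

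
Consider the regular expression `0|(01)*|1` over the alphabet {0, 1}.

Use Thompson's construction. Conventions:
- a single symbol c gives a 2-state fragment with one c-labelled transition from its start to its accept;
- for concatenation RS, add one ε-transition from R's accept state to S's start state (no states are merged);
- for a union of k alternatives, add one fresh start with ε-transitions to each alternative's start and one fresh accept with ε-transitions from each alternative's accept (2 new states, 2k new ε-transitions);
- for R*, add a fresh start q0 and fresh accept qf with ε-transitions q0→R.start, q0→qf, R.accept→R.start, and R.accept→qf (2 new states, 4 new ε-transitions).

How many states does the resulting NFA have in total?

12

Building bottom-up:
Each of the 4 symbol leaves contributes a 2-state fragment.
  01 — 4 states
  (01)* — 6 states
  0|(01)*|1 — 12 states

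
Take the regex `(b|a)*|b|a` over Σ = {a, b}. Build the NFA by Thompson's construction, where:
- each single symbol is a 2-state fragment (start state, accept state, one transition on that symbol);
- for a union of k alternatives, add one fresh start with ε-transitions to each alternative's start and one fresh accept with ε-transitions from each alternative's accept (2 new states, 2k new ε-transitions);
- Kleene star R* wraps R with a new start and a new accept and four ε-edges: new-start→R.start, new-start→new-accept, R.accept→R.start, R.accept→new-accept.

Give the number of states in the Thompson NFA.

Per subexpression:
Each of the 4 symbol leaves contributes a 2-state fragment.
  b|a = 6 states
  (b|a)* = 8 states
  (b|a)*|b|a = 14 states

14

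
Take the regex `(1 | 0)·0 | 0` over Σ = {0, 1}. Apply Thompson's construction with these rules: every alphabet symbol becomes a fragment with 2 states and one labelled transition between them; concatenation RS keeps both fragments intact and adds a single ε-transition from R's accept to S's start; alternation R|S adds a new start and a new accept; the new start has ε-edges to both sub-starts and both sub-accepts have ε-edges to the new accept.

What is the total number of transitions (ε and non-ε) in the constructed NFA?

Per subexpression:
Each of the 4 symbol leaves contributes 1 transition (1 symbol, 0 ε).
  1 | 0 : 6 transitions (2 symbol, 4 ε)
  (1 | 0)·0 : 8 transitions (3 symbol, 5 ε)
  (1 | 0)·0 | 0 : 13 transitions (4 symbol, 9 ε)

13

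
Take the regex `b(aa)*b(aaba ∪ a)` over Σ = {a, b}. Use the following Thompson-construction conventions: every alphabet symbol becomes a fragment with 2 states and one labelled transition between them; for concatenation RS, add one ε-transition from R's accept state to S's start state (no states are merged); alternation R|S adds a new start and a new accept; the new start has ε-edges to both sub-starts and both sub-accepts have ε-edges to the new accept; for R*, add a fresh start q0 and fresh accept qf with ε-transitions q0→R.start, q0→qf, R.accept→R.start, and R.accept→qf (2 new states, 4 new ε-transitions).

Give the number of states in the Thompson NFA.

22

By structural recursion:
Each of the 9 symbol leaves contributes a 2-state fragment.
  aa = 4 states
  (aa)* = 6 states
  aaba = 8 states
  aaba ∪ a = 12 states
  b(aa)*b(aaba ∪ a) = 22 states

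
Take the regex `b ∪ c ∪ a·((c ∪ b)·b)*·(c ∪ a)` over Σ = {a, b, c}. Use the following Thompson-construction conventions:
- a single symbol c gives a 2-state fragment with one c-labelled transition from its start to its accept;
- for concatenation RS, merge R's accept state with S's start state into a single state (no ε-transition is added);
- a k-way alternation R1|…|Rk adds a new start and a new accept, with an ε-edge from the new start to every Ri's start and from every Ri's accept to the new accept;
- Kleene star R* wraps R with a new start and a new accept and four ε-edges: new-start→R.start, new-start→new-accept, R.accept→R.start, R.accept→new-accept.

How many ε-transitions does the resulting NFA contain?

Building bottom-up:
Each of the 8 symbol leaves contributes 0 ε-transitions.
  c ∪ b = 4 ε-transitions
  (c ∪ b)·b = 4 ε-transitions
  ((c ∪ b)·b)* = 8 ε-transitions
  c ∪ a = 4 ε-transitions
  a·((c ∪ b)·b)*·(c ∪ a) = 12 ε-transitions
  b ∪ c ∪ a·((c ∪ b)·b)*·(c ∪ a) = 18 ε-transitions

18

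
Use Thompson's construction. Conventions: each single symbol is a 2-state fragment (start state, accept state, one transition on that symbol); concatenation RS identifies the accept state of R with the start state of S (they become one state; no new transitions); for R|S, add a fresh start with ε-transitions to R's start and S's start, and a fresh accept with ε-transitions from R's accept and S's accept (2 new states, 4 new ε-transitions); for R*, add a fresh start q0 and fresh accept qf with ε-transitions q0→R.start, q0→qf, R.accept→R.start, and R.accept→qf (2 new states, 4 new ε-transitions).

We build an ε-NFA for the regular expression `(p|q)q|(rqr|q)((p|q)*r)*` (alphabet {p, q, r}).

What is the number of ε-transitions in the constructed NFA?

24

Building bottom-up:
Each of the 10 symbol leaves contributes 0 ε-transitions.
  p|q → 4 ε-transitions
  (p|q)q → 4 ε-transitions
  rqr → 0 ε-transitions
  rqr|q → 4 ε-transitions
  p|q → 4 ε-transitions
  (p|q)* → 8 ε-transitions
  (p|q)*r → 8 ε-transitions
  ((p|q)*r)* → 12 ε-transitions
  (rqr|q)((p|q)*r)* → 16 ε-transitions
  (p|q)q|(rqr|q)((p|q)*r)* → 24 ε-transitions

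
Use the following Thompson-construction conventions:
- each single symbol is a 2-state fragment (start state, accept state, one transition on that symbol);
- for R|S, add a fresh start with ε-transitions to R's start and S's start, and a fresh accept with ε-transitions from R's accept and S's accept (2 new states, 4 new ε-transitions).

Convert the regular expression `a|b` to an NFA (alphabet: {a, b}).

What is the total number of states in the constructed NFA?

Building bottom-up:
Each of the 2 symbol leaves contributes a 2-state fragment.
  a|b = 6 states

6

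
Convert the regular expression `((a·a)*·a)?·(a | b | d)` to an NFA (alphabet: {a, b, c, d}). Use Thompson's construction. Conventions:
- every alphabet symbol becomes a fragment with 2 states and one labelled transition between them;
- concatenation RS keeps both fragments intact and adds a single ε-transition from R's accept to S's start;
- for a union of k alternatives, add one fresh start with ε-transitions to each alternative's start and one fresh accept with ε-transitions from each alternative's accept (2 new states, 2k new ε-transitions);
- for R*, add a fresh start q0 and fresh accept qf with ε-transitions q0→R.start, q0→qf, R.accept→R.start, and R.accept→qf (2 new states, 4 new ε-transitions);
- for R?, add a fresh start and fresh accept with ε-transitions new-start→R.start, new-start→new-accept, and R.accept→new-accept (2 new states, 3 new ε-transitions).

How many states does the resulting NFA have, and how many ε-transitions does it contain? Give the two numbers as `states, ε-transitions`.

18, 16

Recursing over subexpressions:
Each of the 6 symbol leaves contributes 2 states and 0 ε-transitions.
  a·a = 4 states, 1 ε-transition
  (a·a)* = 6 states, 5 ε-transitions
  (a·a)*·a = 8 states, 6 ε-transitions
  ((a·a)*·a)? = 10 states, 9 ε-transitions
  a | b | d = 8 states, 6 ε-transitions
  ((a·a)*·a)?·(a | b | d) = 18 states, 16 ε-transitions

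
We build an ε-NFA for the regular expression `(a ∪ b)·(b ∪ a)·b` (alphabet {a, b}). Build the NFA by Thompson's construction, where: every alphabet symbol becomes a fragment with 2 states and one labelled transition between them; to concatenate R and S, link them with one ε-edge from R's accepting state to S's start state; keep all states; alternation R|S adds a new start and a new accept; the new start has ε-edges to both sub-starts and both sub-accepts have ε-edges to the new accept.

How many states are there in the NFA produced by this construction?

Recursing over subexpressions:
Each of the 5 symbol leaves contributes a 2-state fragment.
  a ∪ b : 6 states
  b ∪ a : 6 states
  (a ∪ b)·(b ∪ a)·b : 14 states

14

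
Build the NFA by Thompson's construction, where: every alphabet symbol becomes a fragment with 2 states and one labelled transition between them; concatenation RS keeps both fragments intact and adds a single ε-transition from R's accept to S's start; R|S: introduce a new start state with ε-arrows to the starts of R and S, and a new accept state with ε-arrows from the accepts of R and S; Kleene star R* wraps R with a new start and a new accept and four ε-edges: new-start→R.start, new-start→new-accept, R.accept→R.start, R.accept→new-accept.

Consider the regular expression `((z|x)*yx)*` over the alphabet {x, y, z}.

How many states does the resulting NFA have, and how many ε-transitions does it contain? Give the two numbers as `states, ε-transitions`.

Bottom-up over the parse tree:
Each of the 4 symbol leaves contributes 2 states and 0 ε-transitions.
  z|x : 6 states, 4 ε-transitions
  (z|x)* : 8 states, 8 ε-transitions
  (z|x)*yx : 12 states, 10 ε-transitions
  ((z|x)*yx)* : 14 states, 14 ε-transitions

14, 14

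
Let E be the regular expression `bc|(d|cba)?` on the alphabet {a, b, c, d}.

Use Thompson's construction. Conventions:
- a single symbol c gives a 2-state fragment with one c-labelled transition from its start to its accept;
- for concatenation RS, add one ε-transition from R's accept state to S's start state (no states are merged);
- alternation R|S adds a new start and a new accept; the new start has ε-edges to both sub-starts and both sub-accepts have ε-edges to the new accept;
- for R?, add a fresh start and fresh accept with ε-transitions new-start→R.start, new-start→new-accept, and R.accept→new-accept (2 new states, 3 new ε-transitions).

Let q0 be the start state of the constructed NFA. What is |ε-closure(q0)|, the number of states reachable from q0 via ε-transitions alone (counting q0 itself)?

Let C(F) = |ε-closure(F.start)| within fragment F, and note whether F accepts ε. Symbol fragments have C = 1 and do not accept ε. Then:
  bc : same as the first factor's closure: |ε-closure| = 1
  cba : same as the first factor's closure: |ε-closure| = 1
  d|cba : |ε-closure| = 1 + 1 + 1 = 3 (the new accept is not ε-reachable since no branch accepts ε)
  (d|cba)? : |ε-closure| = 1 (new start) + 3 (body) + 1 (new accept, via ε) = 5
  bc|(d|cba)? : |ε-closure| = 1 (new start) + (1 + 5) + 1 (new accept, since some branch ε-reaches its own accept) = 8

8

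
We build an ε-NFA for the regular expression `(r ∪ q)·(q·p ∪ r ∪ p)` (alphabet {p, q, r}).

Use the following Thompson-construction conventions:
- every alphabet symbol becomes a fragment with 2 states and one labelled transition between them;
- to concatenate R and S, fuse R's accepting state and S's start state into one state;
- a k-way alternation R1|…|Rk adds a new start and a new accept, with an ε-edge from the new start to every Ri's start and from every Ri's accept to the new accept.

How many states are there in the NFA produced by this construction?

14

By structural recursion:
Each of the 6 symbol leaves contributes a 2-state fragment.
  r ∪ q → 6 states
  q·p → 3 states
  q·p ∪ r ∪ p → 9 states
  (r ∪ q)·(q·p ∪ r ∪ p) → 14 states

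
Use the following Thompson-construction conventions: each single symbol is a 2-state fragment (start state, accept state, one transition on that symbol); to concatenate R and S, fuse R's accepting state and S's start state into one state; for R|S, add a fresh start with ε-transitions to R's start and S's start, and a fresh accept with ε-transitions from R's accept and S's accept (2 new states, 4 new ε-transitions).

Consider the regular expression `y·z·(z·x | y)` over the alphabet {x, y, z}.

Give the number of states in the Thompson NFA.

9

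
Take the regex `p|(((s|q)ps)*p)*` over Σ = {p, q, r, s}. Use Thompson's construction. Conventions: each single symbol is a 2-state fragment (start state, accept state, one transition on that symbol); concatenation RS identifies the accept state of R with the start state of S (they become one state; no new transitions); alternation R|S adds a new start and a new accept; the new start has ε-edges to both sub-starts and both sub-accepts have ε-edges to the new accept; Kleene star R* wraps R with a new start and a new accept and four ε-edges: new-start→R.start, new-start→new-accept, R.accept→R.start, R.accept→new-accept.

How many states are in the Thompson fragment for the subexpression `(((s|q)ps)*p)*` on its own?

13

Fragment for `(((s|q)ps)*p)*`:
Each of the 5 symbol leaves contributes a 2-state fragment.
  s|q = 6 states
  (s|q)ps = 8 states
  ((s|q)ps)* = 10 states
  ((s|q)ps)*p = 11 states
  (((s|q)ps)*p)* = 13 states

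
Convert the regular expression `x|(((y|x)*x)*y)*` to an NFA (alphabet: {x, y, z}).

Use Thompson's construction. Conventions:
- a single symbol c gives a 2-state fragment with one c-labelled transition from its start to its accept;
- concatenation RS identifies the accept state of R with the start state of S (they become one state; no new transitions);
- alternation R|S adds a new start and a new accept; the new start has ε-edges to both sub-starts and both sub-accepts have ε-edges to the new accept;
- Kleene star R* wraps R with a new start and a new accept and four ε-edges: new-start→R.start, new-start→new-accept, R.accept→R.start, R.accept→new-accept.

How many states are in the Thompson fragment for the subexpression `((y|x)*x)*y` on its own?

12

Fragment for `((y|x)*x)*y`:
Each of the 4 symbol leaves contributes a 2-state fragment.
  y|x = 6 states
  (y|x)* = 8 states
  (y|x)*x = 9 states
  ((y|x)*x)* = 11 states
  ((y|x)*x)*y = 12 states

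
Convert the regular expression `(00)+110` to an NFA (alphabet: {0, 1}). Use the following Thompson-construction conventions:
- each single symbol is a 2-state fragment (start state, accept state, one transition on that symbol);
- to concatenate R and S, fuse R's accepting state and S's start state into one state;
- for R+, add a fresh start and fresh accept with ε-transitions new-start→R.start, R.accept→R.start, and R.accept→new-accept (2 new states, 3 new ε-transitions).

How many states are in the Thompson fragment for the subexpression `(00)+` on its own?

Fragment for `(00)+`:
Each of the 2 symbol leaves contributes a 2-state fragment.
  00 — 3 states
  (00)+ — 5 states

5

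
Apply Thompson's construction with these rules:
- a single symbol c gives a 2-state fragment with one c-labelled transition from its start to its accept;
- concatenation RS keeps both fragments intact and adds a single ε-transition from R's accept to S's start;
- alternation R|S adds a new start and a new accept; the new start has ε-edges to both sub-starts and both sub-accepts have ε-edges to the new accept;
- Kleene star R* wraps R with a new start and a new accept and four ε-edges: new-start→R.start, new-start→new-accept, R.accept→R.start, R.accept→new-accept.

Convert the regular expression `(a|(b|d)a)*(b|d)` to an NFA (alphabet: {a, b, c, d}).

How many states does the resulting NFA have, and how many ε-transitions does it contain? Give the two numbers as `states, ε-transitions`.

20, 18

By structural recursion:
Each of the 6 symbol leaves contributes 2 states and 0 ε-transitions.
  b|d : 6 states, 4 ε-transitions
  (b|d)a : 8 states, 5 ε-transitions
  a|(b|d)a : 12 states, 9 ε-transitions
  (a|(b|d)a)* : 14 states, 13 ε-transitions
  b|d : 6 states, 4 ε-transitions
  (a|(b|d)a)*(b|d) : 20 states, 18 ε-transitions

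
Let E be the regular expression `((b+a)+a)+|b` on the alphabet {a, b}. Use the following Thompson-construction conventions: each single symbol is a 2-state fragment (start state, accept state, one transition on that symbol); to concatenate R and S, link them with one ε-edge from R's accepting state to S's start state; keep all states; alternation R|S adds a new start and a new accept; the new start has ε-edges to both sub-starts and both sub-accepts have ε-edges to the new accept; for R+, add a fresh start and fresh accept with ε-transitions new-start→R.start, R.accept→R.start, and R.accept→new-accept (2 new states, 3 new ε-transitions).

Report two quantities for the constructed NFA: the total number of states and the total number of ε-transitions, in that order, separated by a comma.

Per subexpression:
Each of the 4 symbol leaves contributes 2 states and 0 ε-transitions.
  b+ — 4 states, 3 ε-transitions
  b+a — 6 states, 4 ε-transitions
  (b+a)+ — 8 states, 7 ε-transitions
  (b+a)+a — 10 states, 8 ε-transitions
  ((b+a)+a)+ — 12 states, 11 ε-transitions
  ((b+a)+a)+|b — 16 states, 15 ε-transitions

16, 15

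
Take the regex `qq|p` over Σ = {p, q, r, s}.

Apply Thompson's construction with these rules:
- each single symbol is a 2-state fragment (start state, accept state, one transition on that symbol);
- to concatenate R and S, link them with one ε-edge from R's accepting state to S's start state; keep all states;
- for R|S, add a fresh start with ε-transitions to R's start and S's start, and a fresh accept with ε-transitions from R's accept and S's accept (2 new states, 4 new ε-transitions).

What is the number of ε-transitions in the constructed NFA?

5

Bottom-up over the parse tree:
Each of the 3 symbol leaves contributes 0 ε-transitions.
  qq = 1 ε-transition
  qq|p = 5 ε-transitions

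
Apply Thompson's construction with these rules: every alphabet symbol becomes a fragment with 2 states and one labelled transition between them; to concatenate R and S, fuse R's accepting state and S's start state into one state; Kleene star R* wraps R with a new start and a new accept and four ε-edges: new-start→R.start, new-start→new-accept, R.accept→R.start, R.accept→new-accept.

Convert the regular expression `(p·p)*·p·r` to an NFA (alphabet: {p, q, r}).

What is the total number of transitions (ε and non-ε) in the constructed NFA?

Per subexpression:
Each of the 4 symbol leaves contributes 1 transition (1 symbol, 0 ε).
  p·p : 2 transitions (2 symbol, 0 ε)
  (p·p)* : 6 transitions (2 symbol, 4 ε)
  (p·p)*·p·r : 8 transitions (4 symbol, 4 ε)

8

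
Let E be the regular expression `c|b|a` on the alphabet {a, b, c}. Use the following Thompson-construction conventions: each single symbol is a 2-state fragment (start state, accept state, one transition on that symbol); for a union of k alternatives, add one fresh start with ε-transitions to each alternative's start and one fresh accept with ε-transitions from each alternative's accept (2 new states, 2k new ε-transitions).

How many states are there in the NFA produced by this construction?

Recursing over subexpressions:
Each of the 3 symbol leaves contributes a 2-state fragment.
  c|b|a = 8 states

8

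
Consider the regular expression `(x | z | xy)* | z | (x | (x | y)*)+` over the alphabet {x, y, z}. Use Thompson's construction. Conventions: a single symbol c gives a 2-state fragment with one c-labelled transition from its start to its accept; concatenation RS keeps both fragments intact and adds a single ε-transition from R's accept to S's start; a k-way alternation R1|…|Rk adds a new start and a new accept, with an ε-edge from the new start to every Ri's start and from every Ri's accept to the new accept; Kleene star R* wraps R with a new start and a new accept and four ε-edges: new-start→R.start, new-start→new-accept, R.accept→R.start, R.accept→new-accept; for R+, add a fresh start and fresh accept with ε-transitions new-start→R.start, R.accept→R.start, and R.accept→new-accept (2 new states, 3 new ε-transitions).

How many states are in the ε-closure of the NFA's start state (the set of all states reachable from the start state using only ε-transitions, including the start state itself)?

Compute the ε-closure size of each fragment's start state recursively; a symbol fragment's start has no outgoing ε-edge, so its closure is just itself (size 1).
  xy : C equals the left operand's closure size = 1 (its accept is not ε-reachable, so the closure stops there)
  x | z | xy : new start ε-reaches every alternative's start; none of them accept ε, so the new accept is not reached: C = 1 + 1 + 1 + 1 = 4
  (x | z | xy)* : C = 1 (new start) + 4 (body) + 1 (new accept) = 6
  x | y : new start ε-reaches every alternative's start; none of them accept ε, so the new accept is not reached: C = 1 + 1 + 1 = 3
  (x | y)* : new start has ε-edges to the inner start and to the new accept, so C = 2 + 3 = 5
  x | (x | y)* : C = 1 (new start) + (1 + 5) + 1 (new accept, since some branch ε-reaches its own accept) = 8
  (x | (x | y)*)+ : C = 1 + 8 + 1 (new accept, reached because the body accepts ε) = 10
  (x | z | xy)* | z | (x | (x | y)*)+ : C = 1 (new start) + (6 + 1 + 10) + 1 (new accept, since some branch ε-reaches its own accept) = 19

19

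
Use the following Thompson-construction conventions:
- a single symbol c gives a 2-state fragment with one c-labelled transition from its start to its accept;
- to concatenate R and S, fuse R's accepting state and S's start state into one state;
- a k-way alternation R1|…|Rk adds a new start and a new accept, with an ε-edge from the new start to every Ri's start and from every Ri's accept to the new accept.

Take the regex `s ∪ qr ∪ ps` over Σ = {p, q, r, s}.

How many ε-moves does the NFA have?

Building bottom-up:
Each of the 5 symbol leaves contributes 0 ε-transitions.
  qr — 0 ε-transitions
  ps — 0 ε-transitions
  s ∪ qr ∪ ps — 6 ε-transitions

6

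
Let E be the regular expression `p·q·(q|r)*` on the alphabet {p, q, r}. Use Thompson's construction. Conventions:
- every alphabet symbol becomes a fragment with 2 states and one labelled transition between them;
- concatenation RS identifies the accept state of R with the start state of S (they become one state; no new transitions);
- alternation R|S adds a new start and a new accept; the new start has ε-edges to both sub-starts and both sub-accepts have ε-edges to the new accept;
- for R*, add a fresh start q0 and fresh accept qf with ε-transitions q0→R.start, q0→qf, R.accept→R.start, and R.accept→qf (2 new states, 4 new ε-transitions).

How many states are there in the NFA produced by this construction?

10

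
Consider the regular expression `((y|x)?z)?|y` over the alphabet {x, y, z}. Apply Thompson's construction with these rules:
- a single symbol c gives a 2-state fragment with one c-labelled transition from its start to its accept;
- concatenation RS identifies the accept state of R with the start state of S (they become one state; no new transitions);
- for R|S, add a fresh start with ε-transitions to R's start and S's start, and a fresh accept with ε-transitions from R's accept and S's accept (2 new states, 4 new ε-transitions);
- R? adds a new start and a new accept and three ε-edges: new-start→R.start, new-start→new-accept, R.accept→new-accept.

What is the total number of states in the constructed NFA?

15

Bottom-up over the parse tree:
Each of the 4 symbol leaves contributes a 2-state fragment.
  y|x — 6 states
  (y|x)? — 8 states
  (y|x)?z — 9 states
  ((y|x)?z)? — 11 states
  ((y|x)?z)?|y — 15 states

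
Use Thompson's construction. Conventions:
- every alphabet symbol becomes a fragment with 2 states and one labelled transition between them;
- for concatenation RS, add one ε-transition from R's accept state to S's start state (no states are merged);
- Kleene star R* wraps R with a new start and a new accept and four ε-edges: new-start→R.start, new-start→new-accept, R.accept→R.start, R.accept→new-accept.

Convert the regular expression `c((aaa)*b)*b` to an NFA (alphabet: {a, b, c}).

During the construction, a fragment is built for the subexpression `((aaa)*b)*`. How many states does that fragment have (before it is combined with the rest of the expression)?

12

Fragment for `((aaa)*b)*`:
Each of the 4 symbol leaves contributes a 2-state fragment.
  aaa : 6 states
  (aaa)* : 8 states
  (aaa)*b : 10 states
  ((aaa)*b)* : 12 states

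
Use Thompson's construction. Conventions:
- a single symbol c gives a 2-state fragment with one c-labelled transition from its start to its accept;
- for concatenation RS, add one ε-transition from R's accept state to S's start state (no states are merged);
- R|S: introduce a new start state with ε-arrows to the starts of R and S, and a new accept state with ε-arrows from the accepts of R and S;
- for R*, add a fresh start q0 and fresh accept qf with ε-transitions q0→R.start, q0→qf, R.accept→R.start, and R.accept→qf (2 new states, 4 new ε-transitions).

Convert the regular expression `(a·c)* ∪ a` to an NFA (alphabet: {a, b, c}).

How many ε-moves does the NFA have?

9

Per subexpression:
Each of the 3 symbol leaves contributes 0 ε-transitions.
  a·c — 1 ε-transition
  (a·c)* — 5 ε-transitions
  (a·c)* ∪ a — 9 ε-transitions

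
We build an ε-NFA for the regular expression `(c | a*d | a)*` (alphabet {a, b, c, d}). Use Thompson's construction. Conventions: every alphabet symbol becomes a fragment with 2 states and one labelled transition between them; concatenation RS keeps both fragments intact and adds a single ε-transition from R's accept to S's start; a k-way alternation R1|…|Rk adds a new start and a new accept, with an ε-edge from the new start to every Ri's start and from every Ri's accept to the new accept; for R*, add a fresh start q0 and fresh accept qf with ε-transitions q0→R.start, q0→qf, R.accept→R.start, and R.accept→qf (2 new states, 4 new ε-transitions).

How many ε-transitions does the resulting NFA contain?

Recursing over subexpressions:
Each of the 4 symbol leaves contributes 0 ε-transitions.
  a* — 4 ε-transitions
  a*d — 5 ε-transitions
  c | a*d | a — 11 ε-transitions
  (c | a*d | a)* — 15 ε-transitions

15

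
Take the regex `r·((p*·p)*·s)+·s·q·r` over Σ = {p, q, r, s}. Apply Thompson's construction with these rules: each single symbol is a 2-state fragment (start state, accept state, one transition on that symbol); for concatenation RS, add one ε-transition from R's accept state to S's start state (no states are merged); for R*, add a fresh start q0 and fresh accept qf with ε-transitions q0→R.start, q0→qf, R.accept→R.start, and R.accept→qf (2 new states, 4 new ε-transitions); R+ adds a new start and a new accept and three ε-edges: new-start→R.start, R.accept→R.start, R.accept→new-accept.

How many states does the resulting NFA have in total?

Building bottom-up:
Each of the 7 symbol leaves contributes a 2-state fragment.
  p* = 4 states
  p*·p = 6 states
  (p*·p)* = 8 states
  (p*·p)*·s = 10 states
  ((p*·p)*·s)+ = 12 states
  r·((p*·p)*·s)+·s·q·r = 20 states

20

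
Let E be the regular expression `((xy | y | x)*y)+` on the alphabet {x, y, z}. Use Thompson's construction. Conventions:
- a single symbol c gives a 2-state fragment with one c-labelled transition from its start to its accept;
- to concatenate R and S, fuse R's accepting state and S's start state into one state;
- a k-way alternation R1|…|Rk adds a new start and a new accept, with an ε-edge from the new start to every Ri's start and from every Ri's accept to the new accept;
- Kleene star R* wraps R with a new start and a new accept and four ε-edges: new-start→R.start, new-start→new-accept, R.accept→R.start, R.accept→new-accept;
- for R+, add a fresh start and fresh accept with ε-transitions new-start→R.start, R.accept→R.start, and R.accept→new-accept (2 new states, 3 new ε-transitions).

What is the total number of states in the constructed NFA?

Building bottom-up:
Each of the 5 symbol leaves contributes a 2-state fragment.
  xy — 3 states
  xy | y | x — 9 states
  (xy | y | x)* — 11 states
  (xy | y | x)*y — 12 states
  ((xy | y | x)*y)+ — 14 states

14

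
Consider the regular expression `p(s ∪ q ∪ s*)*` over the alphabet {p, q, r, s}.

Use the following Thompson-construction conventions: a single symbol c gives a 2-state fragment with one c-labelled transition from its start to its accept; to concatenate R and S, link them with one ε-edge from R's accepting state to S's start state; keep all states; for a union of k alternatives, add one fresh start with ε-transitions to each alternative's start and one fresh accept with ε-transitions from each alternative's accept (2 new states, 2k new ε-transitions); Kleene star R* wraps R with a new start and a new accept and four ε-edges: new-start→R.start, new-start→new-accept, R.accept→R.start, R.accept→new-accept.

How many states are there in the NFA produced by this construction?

14

Building bottom-up:
Each of the 4 symbol leaves contributes a 2-state fragment.
  s* — 4 states
  s ∪ q ∪ s* — 10 states
  (s ∪ q ∪ s*)* — 12 states
  p(s ∪ q ∪ s*)* — 14 states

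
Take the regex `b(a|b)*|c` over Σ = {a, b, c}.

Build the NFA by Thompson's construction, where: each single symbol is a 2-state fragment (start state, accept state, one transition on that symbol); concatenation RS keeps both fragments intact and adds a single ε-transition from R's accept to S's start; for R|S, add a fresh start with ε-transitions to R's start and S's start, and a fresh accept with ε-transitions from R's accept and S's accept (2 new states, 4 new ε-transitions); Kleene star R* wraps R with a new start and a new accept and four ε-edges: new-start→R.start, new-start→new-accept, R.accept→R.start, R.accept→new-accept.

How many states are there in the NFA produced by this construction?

Building bottom-up:
Each of the 4 symbol leaves contributes a 2-state fragment.
  a|b → 6 states
  (a|b)* → 8 states
  b(a|b)* → 10 states
  b(a|b)*|c → 14 states

14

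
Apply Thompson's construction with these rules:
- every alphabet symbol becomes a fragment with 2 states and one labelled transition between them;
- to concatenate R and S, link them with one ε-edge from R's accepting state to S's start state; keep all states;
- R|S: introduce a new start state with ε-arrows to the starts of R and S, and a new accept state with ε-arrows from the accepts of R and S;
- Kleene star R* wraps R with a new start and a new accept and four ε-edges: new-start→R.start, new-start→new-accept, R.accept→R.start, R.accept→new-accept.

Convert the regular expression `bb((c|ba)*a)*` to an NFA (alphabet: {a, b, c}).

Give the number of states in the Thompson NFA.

18

By structural recursion:
Each of the 6 symbol leaves contributes a 2-state fragment.
  ba = 4 states
  c|ba = 8 states
  (c|ba)* = 10 states
  (c|ba)*a = 12 states
  ((c|ba)*a)* = 14 states
  bb((c|ba)*a)* = 18 states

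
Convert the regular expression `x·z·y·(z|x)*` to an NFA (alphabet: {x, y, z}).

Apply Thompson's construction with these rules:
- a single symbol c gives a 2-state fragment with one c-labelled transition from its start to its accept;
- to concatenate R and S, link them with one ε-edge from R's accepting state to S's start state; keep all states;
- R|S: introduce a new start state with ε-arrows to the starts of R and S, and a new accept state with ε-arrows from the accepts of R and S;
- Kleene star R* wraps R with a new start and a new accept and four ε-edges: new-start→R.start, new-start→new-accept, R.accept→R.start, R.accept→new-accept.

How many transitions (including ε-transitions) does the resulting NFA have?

16

Recursing over subexpressions:
Each of the 5 symbol leaves contributes 1 transition (1 symbol, 0 ε).
  z|x → 6 transitions (2 symbol, 4 ε)
  (z|x)* → 10 transitions (2 symbol, 8 ε)
  x·z·y·(z|x)* → 16 transitions (5 symbol, 11 ε)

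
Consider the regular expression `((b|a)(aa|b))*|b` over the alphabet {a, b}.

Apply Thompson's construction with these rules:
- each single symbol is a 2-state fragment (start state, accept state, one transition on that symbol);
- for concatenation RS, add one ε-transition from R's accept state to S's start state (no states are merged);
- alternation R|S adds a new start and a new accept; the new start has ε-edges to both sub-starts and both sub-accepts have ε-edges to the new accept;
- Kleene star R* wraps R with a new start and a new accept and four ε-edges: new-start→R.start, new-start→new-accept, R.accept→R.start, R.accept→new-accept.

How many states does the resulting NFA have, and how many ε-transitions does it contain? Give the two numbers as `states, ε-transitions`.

Per subexpression:
Each of the 6 symbol leaves contributes 2 states and 0 ε-transitions.
  b|a : 6 states, 4 ε-transitions
  aa : 4 states, 1 ε-transition
  aa|b : 8 states, 5 ε-transitions
  (b|a)(aa|b) : 14 states, 10 ε-transitions
  ((b|a)(aa|b))* : 16 states, 14 ε-transitions
  ((b|a)(aa|b))*|b : 20 states, 18 ε-transitions

20, 18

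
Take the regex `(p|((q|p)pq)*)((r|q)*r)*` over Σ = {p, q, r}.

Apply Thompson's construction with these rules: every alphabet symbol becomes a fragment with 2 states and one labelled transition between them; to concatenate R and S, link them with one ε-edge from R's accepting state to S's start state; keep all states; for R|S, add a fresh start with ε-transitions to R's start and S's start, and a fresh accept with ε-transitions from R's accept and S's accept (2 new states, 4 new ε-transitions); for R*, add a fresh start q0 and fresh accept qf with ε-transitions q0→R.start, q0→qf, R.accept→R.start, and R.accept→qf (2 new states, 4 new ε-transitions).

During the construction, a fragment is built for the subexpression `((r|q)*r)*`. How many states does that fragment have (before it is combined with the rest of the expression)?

Fragment for `((r|q)*r)*`:
Each of the 3 symbol leaves contributes a 2-state fragment.
  r|q — 6 states
  (r|q)* — 8 states
  (r|q)*r — 10 states
  ((r|q)*r)* — 12 states

12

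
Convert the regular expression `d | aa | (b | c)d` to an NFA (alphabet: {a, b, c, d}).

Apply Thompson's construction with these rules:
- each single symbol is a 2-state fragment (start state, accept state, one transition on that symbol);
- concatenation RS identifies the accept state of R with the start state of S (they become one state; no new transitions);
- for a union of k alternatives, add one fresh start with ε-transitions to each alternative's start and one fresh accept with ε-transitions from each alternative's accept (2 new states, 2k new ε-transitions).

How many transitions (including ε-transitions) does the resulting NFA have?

16

Bottom-up over the parse tree:
Each of the 6 symbol leaves contributes 1 transition (1 symbol, 0 ε).
  aa → 2 transitions (2 symbol, 0 ε)
  b | c → 6 transitions (2 symbol, 4 ε)
  (b | c)d → 7 transitions (3 symbol, 4 ε)
  d | aa | (b | c)d → 16 transitions (6 symbol, 10 ε)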